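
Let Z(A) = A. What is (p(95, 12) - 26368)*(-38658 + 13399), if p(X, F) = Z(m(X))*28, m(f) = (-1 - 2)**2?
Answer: 659664044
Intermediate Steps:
m(f) = 9 (m(f) = (-3)**2 = 9)
p(X, F) = 252 (p(X, F) = 9*28 = 252)
(p(95, 12) - 26368)*(-38658 + 13399) = (252 - 26368)*(-38658 + 13399) = -26116*(-25259) = 659664044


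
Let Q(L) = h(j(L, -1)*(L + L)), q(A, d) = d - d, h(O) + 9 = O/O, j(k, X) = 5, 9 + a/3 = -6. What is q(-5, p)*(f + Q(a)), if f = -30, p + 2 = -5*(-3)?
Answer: 0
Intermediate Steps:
a = -45 (a = -27 + 3*(-6) = -27 - 18 = -45)
p = 13 (p = -2 - 5*(-3) = -2 + 15 = 13)
h(O) = -8 (h(O) = -9 + O/O = -9 + 1 = -8)
q(A, d) = 0
Q(L) = -8
q(-5, p)*(f + Q(a)) = 0*(-30 - 8) = 0*(-38) = 0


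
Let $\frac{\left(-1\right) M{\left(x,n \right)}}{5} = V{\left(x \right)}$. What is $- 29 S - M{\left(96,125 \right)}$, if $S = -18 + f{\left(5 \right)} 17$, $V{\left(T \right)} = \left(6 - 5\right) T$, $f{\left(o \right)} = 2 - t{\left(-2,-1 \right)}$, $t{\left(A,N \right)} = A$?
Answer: $-970$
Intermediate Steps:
$f{\left(o \right)} = 4$ ($f{\left(o \right)} = 2 - -2 = 2 + 2 = 4$)
$V{\left(T \right)} = T$ ($V{\left(T \right)} = 1 T = T$)
$M{\left(x,n \right)} = - 5 x$
$S = 50$ ($S = -18 + 4 \cdot 17 = -18 + 68 = 50$)
$- 29 S - M{\left(96,125 \right)} = \left(-29\right) 50 - \left(-5\right) 96 = -1450 - -480 = -1450 + 480 = -970$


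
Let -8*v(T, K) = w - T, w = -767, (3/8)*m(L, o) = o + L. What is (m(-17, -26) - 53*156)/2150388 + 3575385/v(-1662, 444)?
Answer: -9226159124629/288689589 ≈ -31959.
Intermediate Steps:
m(L, o) = 8*L/3 + 8*o/3 (m(L, o) = 8*(o + L)/3 = 8*(L + o)/3 = 8*L/3 + 8*o/3)
v(T, K) = 767/8 + T/8 (v(T, K) = -(-767 - T)/8 = 767/8 + T/8)
(m(-17, -26) - 53*156)/2150388 + 3575385/v(-1662, 444) = (((8/3)*(-17) + (8/3)*(-26)) - 53*156)/2150388 + 3575385/(767/8 + (⅛)*(-1662)) = ((-136/3 - 208/3) - 8268)*(1/2150388) + 3575385/(767/8 - 831/4) = (-344/3 - 8268)*(1/2150388) + 3575385/(-895/8) = -25148/3*1/2150388 + 3575385*(-8/895) = -6287/1612791 - 5720616/179 = -9226159124629/288689589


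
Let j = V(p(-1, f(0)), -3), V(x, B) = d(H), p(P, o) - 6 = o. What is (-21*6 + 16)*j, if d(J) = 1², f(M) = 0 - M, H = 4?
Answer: -110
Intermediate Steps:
f(M) = -M
p(P, o) = 6 + o
d(J) = 1
V(x, B) = 1
j = 1
(-21*6 + 16)*j = (-21*6 + 16)*1 = (-126 + 16)*1 = -110*1 = -110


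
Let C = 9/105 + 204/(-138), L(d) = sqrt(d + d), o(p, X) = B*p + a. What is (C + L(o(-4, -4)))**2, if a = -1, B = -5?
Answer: 25881591/648025 - 2242*sqrt(38)/805 ≈ 22.771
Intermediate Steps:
o(p, X) = -1 - 5*p (o(p, X) = -5*p - 1 = -1 - 5*p)
L(d) = sqrt(2)*sqrt(d) (L(d) = sqrt(2*d) = sqrt(2)*sqrt(d))
C = -1121/805 (C = 9*(1/105) + 204*(-1/138) = 3/35 - 34/23 = -1121/805 ≈ -1.3925)
(C + L(o(-4, -4)))**2 = (-1121/805 + sqrt(2)*sqrt(-1 - 5*(-4)))**2 = (-1121/805 + sqrt(2)*sqrt(-1 + 20))**2 = (-1121/805 + sqrt(2)*sqrt(19))**2 = (-1121/805 + sqrt(38))**2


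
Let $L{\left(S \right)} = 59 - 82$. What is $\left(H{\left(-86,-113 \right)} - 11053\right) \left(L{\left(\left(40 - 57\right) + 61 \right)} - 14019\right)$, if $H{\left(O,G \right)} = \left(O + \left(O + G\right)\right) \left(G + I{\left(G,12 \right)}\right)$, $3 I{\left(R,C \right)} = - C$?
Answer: $-313024264$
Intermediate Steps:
$I{\left(R,C \right)} = - \frac{C}{3}$ ($I{\left(R,C \right)} = \frac{\left(-1\right) C}{3} = - \frac{C}{3}$)
$H{\left(O,G \right)} = \left(-4 + G\right) \left(G + 2 O\right)$ ($H{\left(O,G \right)} = \left(O + \left(O + G\right)\right) \left(G - 4\right) = \left(O + \left(G + O\right)\right) \left(G - 4\right) = \left(G + 2 O\right) \left(-4 + G\right) = \left(-4 + G\right) \left(G + 2 O\right)$)
$L{\left(S \right)} = -23$ ($L{\left(S \right)} = 59 - 82 = -23$)
$\left(H{\left(-86,-113 \right)} - 11053\right) \left(L{\left(\left(40 - 57\right) + 61 \right)} - 14019\right) = \left(\left(\left(-113\right)^{2} - -688 - -452 + 2 \left(-113\right) \left(-86\right)\right) - 11053\right) \left(-23 - 14019\right) = \left(\left(12769 + 688 + 452 + 19436\right) - 11053\right) \left(-14042\right) = \left(33345 - 11053\right) \left(-14042\right) = 22292 \left(-14042\right) = -313024264$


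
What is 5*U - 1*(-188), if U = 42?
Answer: 398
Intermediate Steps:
5*U - 1*(-188) = 5*42 - 1*(-188) = 210 + 188 = 398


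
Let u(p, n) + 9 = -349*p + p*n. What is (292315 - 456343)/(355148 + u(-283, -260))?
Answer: -82014/263743 ≈ -0.31096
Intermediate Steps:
u(p, n) = -9 - 349*p + n*p (u(p, n) = -9 + (-349*p + p*n) = -9 + (-349*p + n*p) = -9 - 349*p + n*p)
(292315 - 456343)/(355148 + u(-283, -260)) = (292315 - 456343)/(355148 + (-9 - 349*(-283) - 260*(-283))) = -164028/(355148 + (-9 + 98767 + 73580)) = -164028/(355148 + 172338) = -164028/527486 = -164028*1/527486 = -82014/263743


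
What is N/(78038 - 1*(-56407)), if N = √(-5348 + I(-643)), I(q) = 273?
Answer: I*√203/26889 ≈ 0.00052988*I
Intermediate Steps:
N = 5*I*√203 (N = √(-5348 + 273) = √(-5075) = 5*I*√203 ≈ 71.239*I)
N/(78038 - 1*(-56407)) = (5*I*√203)/(78038 - 1*(-56407)) = (5*I*√203)/(78038 + 56407) = (5*I*√203)/134445 = (5*I*√203)*(1/134445) = I*√203/26889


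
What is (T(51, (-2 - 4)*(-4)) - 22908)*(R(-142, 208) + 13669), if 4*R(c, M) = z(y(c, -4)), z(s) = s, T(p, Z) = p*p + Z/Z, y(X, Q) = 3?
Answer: -555155887/2 ≈ -2.7758e+8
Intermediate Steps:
T(p, Z) = 1 + p² (T(p, Z) = p² + 1 = 1 + p²)
R(c, M) = ¾ (R(c, M) = (¼)*3 = ¾)
(T(51, (-2 - 4)*(-4)) - 22908)*(R(-142, 208) + 13669) = ((1 + 51²) - 22908)*(¾ + 13669) = ((1 + 2601) - 22908)*(54679/4) = (2602 - 22908)*(54679/4) = -20306*54679/4 = -555155887/2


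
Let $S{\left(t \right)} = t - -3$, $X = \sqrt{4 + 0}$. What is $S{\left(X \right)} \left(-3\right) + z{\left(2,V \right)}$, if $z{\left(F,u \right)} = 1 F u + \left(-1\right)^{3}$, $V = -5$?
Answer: $-26$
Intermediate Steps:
$X = 2$ ($X = \sqrt{4} = 2$)
$S{\left(t \right)} = 3 + t$ ($S{\left(t \right)} = t + 3 = 3 + t$)
$z{\left(F,u \right)} = -1 + F u$ ($z{\left(F,u \right)} = F u - 1 = -1 + F u$)
$S{\left(X \right)} \left(-3\right) + z{\left(2,V \right)} = \left(3 + 2\right) \left(-3\right) + \left(-1 + 2 \left(-5\right)\right) = 5 \left(-3\right) - 11 = -15 - 11 = -26$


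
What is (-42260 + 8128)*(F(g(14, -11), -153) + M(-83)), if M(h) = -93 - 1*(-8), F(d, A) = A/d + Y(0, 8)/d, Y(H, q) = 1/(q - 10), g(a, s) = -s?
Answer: 37152682/11 ≈ 3.3775e+6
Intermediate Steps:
Y(H, q) = 1/(-10 + q)
F(d, A) = -1/(2*d) + A/d (F(d, A) = A/d + 1/((-10 + 8)*d) = A/d + 1/((-2)*d) = A/d - 1/(2*d) = -1/(2*d) + A/d)
M(h) = -85 (M(h) = -93 + 8 = -85)
(-42260 + 8128)*(F(g(14, -11), -153) + M(-83)) = (-42260 + 8128)*((-½ - 153)/((-1*(-11))) - 85) = -34132*(-307/2/11 - 85) = -34132*((1/11)*(-307/2) - 85) = -34132*(-307/22 - 85) = -34132*(-2177/22) = 37152682/11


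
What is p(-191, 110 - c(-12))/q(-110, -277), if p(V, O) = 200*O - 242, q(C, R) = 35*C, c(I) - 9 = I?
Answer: -1597/275 ≈ -5.8073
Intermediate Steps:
c(I) = 9 + I
p(V, O) = -242 + 200*O
p(-191, 110 - c(-12))/q(-110, -277) = (-242 + 200*(110 - (9 - 12)))/((35*(-110))) = (-242 + 200*(110 - 1*(-3)))/(-3850) = (-242 + 200*(110 + 3))*(-1/3850) = (-242 + 200*113)*(-1/3850) = (-242 + 22600)*(-1/3850) = 22358*(-1/3850) = -1597/275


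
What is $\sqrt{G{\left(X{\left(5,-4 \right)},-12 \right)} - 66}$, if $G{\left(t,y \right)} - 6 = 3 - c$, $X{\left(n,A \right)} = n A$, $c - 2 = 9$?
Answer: $2 i \sqrt{17} \approx 8.2462 i$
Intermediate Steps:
$c = 11$ ($c = 2 + 9 = 11$)
$X{\left(n,A \right)} = A n$
$G{\left(t,y \right)} = -2$ ($G{\left(t,y \right)} = 6 + \left(3 - 11\right) = 6 - 8 = -2$)
$\sqrt{G{\left(X{\left(5,-4 \right)},-12 \right)} - 66} = \sqrt{-2 - 66} = \sqrt{-68} = 2 i \sqrt{17}$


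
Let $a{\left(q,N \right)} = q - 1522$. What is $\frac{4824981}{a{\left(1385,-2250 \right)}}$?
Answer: $- \frac{4824981}{137} \approx -35219.0$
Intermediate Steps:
$a{\left(q,N \right)} = -1522 + q$
$\frac{4824981}{a{\left(1385,-2250 \right)}} = \frac{4824981}{-1522 + 1385} = \frac{4824981}{-137} = 4824981 \left(- \frac{1}{137}\right) = - \frac{4824981}{137}$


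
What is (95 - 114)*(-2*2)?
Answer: 76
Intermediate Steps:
(95 - 114)*(-2*2) = -19*(-4) = 76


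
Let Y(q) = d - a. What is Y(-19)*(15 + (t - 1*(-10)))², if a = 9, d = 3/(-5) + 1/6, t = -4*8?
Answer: -13867/30 ≈ -462.23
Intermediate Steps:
t = -32
d = -13/30 (d = 3*(-⅕) + 1*(⅙) = -⅗ + ⅙ = -13/30 ≈ -0.43333)
Y(q) = -283/30 (Y(q) = -13/30 - 1*9 = -13/30 - 9 = -283/30)
Y(-19)*(15 + (t - 1*(-10)))² = -283*(15 + (-32 - 1*(-10)))²/30 = -283*(15 + (-32 + 10))²/30 = -283*(15 - 22)²/30 = -283/30*(-7)² = -283/30*49 = -13867/30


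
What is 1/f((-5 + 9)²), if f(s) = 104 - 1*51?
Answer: 1/53 ≈ 0.018868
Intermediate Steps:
f(s) = 53 (f(s) = 104 - 51 = 53)
1/f((-5 + 9)²) = 1/53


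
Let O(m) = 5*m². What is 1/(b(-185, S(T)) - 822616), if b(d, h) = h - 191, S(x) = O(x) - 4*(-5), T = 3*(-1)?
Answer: -1/822742 ≈ -1.2154e-6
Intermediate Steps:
T = -3
S(x) = 20 + 5*x² (S(x) = 5*x² - 4*(-5) = 5*x² + 20 = 20 + 5*x²)
b(d, h) = -191 + h
1/(b(-185, S(T)) - 822616) = 1/((-191 + (20 + 5*(-3)²)) - 822616) = 1/((-191 + (20 + 5*9)) - 822616) = 1/((-191 + (20 + 45)) - 822616) = 1/((-191 + 65) - 822616) = 1/(-126 - 822616) = 1/(-822742) = -1/822742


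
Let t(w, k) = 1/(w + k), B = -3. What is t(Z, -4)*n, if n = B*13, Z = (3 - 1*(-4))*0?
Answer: 39/4 ≈ 9.7500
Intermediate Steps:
Z = 0 (Z = (3 + 4)*0 = 7*0 = 0)
n = -39 (n = -3*13 = -39)
t(w, k) = 1/(k + w)
t(Z, -4)*n = -39/(-4 + 0) = -39/(-4) = -¼*(-39) = 39/4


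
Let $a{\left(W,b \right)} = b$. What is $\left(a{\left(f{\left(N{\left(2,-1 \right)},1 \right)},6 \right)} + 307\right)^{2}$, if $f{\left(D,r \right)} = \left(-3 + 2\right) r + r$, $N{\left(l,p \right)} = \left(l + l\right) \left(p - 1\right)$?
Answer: $97969$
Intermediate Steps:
$N{\left(l,p \right)} = 2 l \left(-1 + p\right)$
$f{\left(D,r \right)} = 0$ ($f{\left(D,r \right)} = - r + r = 0$)
$\left(a{\left(f{\left(N{\left(2,-1 \right)},1 \right)},6 \right)} + 307\right)^{2} = \left(6 + 307\right)^{2} = 313^{2} = 97969$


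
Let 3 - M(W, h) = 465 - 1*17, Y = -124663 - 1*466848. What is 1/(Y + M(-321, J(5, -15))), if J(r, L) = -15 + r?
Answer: -1/591956 ≈ -1.6893e-6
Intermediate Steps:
Y = -591511 (Y = -124663 - 466848 = -591511)
M(W, h) = -445 (M(W, h) = 3 - (465 - 1*17) = 3 - (465 - 17) = 3 - 1*448 = 3 - 448 = -445)
1/(Y + M(-321, J(5, -15))) = 1/(-591511 - 445) = 1/(-591956) = -1/591956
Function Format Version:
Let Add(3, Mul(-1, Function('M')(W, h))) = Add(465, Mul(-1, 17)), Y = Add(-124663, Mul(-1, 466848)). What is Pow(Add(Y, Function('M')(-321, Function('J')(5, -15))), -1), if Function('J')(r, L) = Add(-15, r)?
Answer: Rational(-1, 591956) ≈ -1.6893e-6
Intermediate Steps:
Y = -591511 (Y = Add(-124663, -466848) = -591511)
Function('M')(W, h) = -445 (Function('M')(W, h) = Add(3, Mul(-1, Add(465, Mul(-1, 17)))) = Add(3, Mul(-1, Add(465, -17))) = Add(3, Mul(-1, 448)) = Add(3, -448) = -445)
Pow(Add(Y, Function('M')(-321, Function('J')(5, -15))), -1) = Pow(Add(-591511, -445), -1) = Pow(-591956, -1) = Rational(-1, 591956)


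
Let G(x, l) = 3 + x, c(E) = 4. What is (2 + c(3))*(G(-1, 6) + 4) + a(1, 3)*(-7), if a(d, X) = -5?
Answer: 71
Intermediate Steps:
(2 + c(3))*(G(-1, 6) + 4) + a(1, 3)*(-7) = (2 + 4)*((3 - 1) + 4) - 5*(-7) = 6*(2 + 4) + 35 = 6*6 + 35 = 36 + 35 = 71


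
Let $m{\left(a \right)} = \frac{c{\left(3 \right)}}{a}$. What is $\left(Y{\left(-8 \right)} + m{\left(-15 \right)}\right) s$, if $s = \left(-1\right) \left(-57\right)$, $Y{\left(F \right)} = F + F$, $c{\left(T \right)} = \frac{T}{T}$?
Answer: $- \frac{4579}{5} \approx -915.8$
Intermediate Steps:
$c{\left(T \right)} = 1$
$m{\left(a \right)} = \frac{1}{a}$ ($m{\left(a \right)} = 1 \frac{1}{a} = \frac{1}{a}$)
$Y{\left(F \right)} = 2 F$
$s = 57$
$\left(Y{\left(-8 \right)} + m{\left(-15 \right)}\right) s = \left(2 \left(-8\right) + \frac{1}{-15}\right) 57 = \left(-16 - \frac{1}{15}\right) 57 = \left(- \frac{241}{15}\right) 57 = - \frac{4579}{5}$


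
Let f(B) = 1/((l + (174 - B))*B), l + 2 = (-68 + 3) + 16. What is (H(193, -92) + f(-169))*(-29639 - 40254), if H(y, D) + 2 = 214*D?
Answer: 67912380623053/49348 ≈ 1.3762e+9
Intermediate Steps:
H(y, D) = -2 + 214*D
l = -51 (l = -2 + ((-68 + 3) + 16) = -2 + (-65 + 16) = -2 - 49 = -51)
f(B) = 1/(B*(123 - B)) (f(B) = 1/((-51 + (174 - B))*B) = 1/((123 - B)*B) = 1/(B*(123 - B)))
(H(193, -92) + f(-169))*(-29639 - 40254) = ((-2 + 214*(-92)) - 1/(-169*(-123 - 169)))*(-29639 - 40254) = ((-2 - 19688) - 1*(-1/169)/(-292))*(-69893) = (-19690 - 1*(-1/169)*(-1/292))*(-69893) = (-19690 - 1/49348)*(-69893) = -971662121/49348*(-69893) = 67912380623053/49348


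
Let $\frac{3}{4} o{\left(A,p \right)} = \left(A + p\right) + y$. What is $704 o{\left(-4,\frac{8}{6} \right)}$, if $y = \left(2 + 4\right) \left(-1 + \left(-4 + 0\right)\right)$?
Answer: $- \frac{275968}{9} \approx -30663.0$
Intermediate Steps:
$y = -30$ ($y = 6 \left(-1 - 4\right) = 6 \left(-5\right) = -30$)
$o{\left(A,p \right)} = -40 + \frac{4 A}{3} + \frac{4 p}{3}$ ($o{\left(A,p \right)} = \frac{4 \left(\left(A + p\right) - 30\right)}{3} = \frac{4 \left(-30 + A + p\right)}{3} = -40 + \frac{4 A}{3} + \frac{4 p}{3}$)
$704 o{\left(-4,\frac{8}{6} \right)} = 704 \left(-40 + \frac{4}{3} \left(-4\right) + \frac{4 \cdot \frac{8}{6}}{3}\right) = 704 \left(-40 - \frac{16}{3} + \frac{4 \cdot 8 \cdot \frac{1}{6}}{3}\right) = 704 \left(-40 - \frac{16}{3} + \frac{4}{3} \cdot \frac{4}{3}\right) = 704 \left(-40 - \frac{16}{3} + \frac{16}{9}\right) = 704 \left(- \frac{392}{9}\right) = - \frac{275968}{9}$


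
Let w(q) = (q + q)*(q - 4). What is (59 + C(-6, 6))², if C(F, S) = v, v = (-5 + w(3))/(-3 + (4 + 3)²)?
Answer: 7306209/2116 ≈ 3452.8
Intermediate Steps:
w(q) = 2*q*(-4 + q) (w(q) = (2*q)*(-4 + q) = 2*q*(-4 + q))
v = -11/46 (v = (-5 + 2*3*(-4 + 3))/(-3 + (4 + 3)²) = (-5 + 2*3*(-1))/(-3 + 7²) = (-5 - 6)/(-3 + 49) = -11/46 ≈ -0.23913)
C(F, S) = -11/46
(59 + C(-6, 6))² = (59 - 11/46)² = (2703/46)² = 7306209/2116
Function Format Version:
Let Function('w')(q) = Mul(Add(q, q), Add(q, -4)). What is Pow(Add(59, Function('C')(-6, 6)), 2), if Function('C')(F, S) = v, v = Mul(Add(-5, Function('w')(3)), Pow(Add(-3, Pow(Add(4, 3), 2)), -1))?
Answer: Rational(7306209, 2116) ≈ 3452.8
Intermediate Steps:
Function('w')(q) = Mul(2, q, Add(-4, q)) (Function('w')(q) = Mul(Mul(2, q), Add(-4, q)) = Mul(2, q, Add(-4, q)))
v = Rational(-11, 46) (v = Mul(Add(-5, Mul(2, 3, Add(-4, 3))), Pow(Add(-3, Pow(Add(4, 3), 2)), -1)) = Mul(Add(-5, Mul(2, 3, -1)), Pow(Add(-3, Pow(7, 2)), -1)) = Mul(Add(-5, -6), Pow(Add(-3, 49), -1)) = Mul(-11, Pow(46, -1)) = Mul(-11, Rational(1, 46)) = Rational(-11, 46) ≈ -0.23913)
Function('C')(F, S) = Rational(-11, 46)
Pow(Add(59, Function('C')(-6, 6)), 2) = Pow(Add(59, Rational(-11, 46)), 2) = Pow(Rational(2703, 46), 2) = Rational(7306209, 2116)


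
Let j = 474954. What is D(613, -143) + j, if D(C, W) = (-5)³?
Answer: 474829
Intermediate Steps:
D(C, W) = -125
D(613, -143) + j = -125 + 474954 = 474829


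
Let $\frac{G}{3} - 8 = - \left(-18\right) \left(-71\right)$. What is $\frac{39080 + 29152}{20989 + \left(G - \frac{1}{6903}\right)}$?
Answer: $\frac{117751374}{29646659} \approx 3.9718$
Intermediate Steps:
$G = -3810$ ($G = 24 + 3 \left(- \left(-18\right) \left(-71\right)\right) = 24 + 3 \left(\left(-1\right) 1278\right) = 24 + 3 \left(-1278\right) = 24 - 3834 = -3810$)
$\frac{39080 + 29152}{20989 + \left(G - \frac{1}{6903}\right)} = \frac{39080 + 29152}{20989 - \frac{26300431}{6903}} = \frac{68232}{20989 - \frac{26300431}{6903}} = \frac{68232}{\frac{118586636}{6903}} = 68232 \cdot \frac{6903}{118586636} = \frac{117751374}{29646659}$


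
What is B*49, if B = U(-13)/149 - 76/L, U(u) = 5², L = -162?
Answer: 376663/12069 ≈ 31.209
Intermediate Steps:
U(u) = 25
B = 7687/12069 (B = 25/149 - 76/(-162) = 25*(1/149) - 76*(-1/162) = 25/149 + 38/81 = 7687/12069 ≈ 0.63692)
B*49 = (7687/12069)*49 = 376663/12069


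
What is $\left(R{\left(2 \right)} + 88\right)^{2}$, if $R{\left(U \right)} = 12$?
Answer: $10000$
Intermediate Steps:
$\left(R{\left(2 \right)} + 88\right)^{2} = \left(12 + 88\right)^{2} = 100^{2} = 10000$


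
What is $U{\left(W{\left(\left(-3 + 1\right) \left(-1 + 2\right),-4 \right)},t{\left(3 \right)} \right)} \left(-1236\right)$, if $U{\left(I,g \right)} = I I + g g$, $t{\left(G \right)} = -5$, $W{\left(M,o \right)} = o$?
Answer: $-50676$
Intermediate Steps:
$U{\left(I,g \right)} = I^{2} + g^{2}$
$U{\left(W{\left(\left(-3 + 1\right) \left(-1 + 2\right),-4 \right)},t{\left(3 \right)} \right)} \left(-1236\right) = \left(\left(-4\right)^{2} + \left(-5\right)^{2}\right) \left(-1236\right) = \left(16 + 25\right) \left(-1236\right) = 41 \left(-1236\right) = -50676$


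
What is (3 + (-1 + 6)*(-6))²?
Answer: 729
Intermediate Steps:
(3 + (-1 + 6)*(-6))² = (3 + 5*(-6))² = (3 - 30)² = (-27)² = 729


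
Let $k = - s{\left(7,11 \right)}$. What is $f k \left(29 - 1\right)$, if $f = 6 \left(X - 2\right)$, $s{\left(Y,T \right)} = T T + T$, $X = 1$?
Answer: $22176$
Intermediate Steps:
$s{\left(Y,T \right)} = T + T^{2}$ ($s{\left(Y,T \right)} = T^{2} + T = T + T^{2}$)
$k = -132$ ($k = - 11 \left(1 + 11\right) = - 11 \cdot 12 = \left(-1\right) 132 = -132$)
$f = -6$ ($f = 6 \left(1 - 2\right) = 6 \left(-1\right) = -6$)
$f k \left(29 - 1\right) = \left(-6\right) \left(-132\right) \left(29 - 1\right) = 792 \cdot 28 = 22176$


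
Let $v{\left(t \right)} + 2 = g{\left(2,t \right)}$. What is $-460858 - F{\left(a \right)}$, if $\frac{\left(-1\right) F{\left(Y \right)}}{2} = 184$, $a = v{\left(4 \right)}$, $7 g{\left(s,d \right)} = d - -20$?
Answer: $-460490$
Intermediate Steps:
$g{\left(s,d \right)} = \frac{20}{7} + \frac{d}{7}$ ($g{\left(s,d \right)} = \frac{d - -20}{7} = \frac{d + 20}{7} = \frac{20 + d}{7} = \frac{20}{7} + \frac{d}{7}$)
$v{\left(t \right)} = \frac{6}{7} + \frac{t}{7}$ ($v{\left(t \right)} = -2 + \left(\frac{20}{7} + \frac{t}{7}\right) = \frac{6}{7} + \frac{t}{7}$)
$a = \frac{10}{7}$ ($a = \frac{6}{7} + \frac{1}{7} \cdot 4 = \frac{6}{7} + \frac{4}{7} = \frac{10}{7} \approx 1.4286$)
$F{\left(Y \right)} = -368$ ($F{\left(Y \right)} = \left(-2\right) 184 = -368$)
$-460858 - F{\left(a \right)} = -460858 - -368 = -460858 + 368 = -460490$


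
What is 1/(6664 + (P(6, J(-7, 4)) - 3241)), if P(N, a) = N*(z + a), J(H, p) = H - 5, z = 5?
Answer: 1/3381 ≈ 0.00029577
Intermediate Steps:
J(H, p) = -5 + H
P(N, a) = N*(5 + a)
1/(6664 + (P(6, J(-7, 4)) - 3241)) = 1/(6664 + (6*(5 + (-5 - 7)) - 3241)) = 1/(6664 + (6*(5 - 12) - 3241)) = 1/(6664 + (6*(-7) - 3241)) = 1/(6664 + (-42 - 3241)) = 1/(6664 - 3283) = 1/3381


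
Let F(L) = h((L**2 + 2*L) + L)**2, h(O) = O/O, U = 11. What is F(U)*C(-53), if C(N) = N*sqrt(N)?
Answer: -53*I*sqrt(53) ≈ -385.85*I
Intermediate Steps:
C(N) = N**(3/2)
h(O) = 1
F(L) = 1 (F(L) = 1**2 = 1)
F(U)*C(-53) = 1*(-53)**(3/2) = 1*(-53*I*sqrt(53)) = -53*I*sqrt(53)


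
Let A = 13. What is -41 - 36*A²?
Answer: -6125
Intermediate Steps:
-41 - 36*A² = -41 - 36*13² = -41 - 36*169 = -41 - 6084 = -6125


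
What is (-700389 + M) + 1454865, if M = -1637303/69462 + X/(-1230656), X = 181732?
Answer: 8061683541718165/10685478384 ≈ 7.5445e+5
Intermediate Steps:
M = -253447528619/10685478384 (M = -1637303/69462 + 181732/(-1230656) = -1637303*1/69462 + 181732*(-1/1230656) = -1637303/69462 - 45433/307664 = -253447528619/10685478384 ≈ -23.719)
(-700389 + M) + 1454865 = (-700389 - 253447528619/10685478384) + 1454865 = -7484244967419995/10685478384 + 1454865 = 8061683541718165/10685478384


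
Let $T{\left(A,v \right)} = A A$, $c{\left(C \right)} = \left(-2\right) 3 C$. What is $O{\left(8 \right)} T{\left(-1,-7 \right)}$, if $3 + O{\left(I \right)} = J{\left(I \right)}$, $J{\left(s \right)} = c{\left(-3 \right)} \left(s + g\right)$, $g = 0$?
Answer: $141$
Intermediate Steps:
$c{\left(C \right)} = - 6 C$
$J{\left(s \right)} = 18 s$ ($J{\left(s \right)} = \left(-6\right) \left(-3\right) \left(s + 0\right) = 18 s$)
$T{\left(A,v \right)} = A^{2}$
$O{\left(I \right)} = -3 + 18 I$
$O{\left(8 \right)} T{\left(-1,-7 \right)} = \left(-3 + 18 \cdot 8\right) \left(-1\right)^{2} = \left(-3 + 144\right) 1 = 141 \cdot 1 = 141$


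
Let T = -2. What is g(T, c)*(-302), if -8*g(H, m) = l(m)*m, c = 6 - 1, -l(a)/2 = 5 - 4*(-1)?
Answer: -6795/2 ≈ -3397.5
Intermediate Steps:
l(a) = -18 (l(a) = -2*(5 - 4*(-1)) = -2*(5 + 4) = -2*9 = -18)
c = 5
g(H, m) = 9*m/4 (g(H, m) = -(-9)*m/4 = 9*m/4)
g(T, c)*(-302) = ((9/4)*5)*(-302) = (45/4)*(-302) = -6795/2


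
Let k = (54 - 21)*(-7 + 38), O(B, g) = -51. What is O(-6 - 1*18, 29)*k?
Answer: -52173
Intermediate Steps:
k = 1023 (k = 33*31 = 1023)
O(-6 - 1*18, 29)*k = -51*1023 = -52173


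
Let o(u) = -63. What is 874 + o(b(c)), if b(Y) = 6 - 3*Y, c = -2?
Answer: 811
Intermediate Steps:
874 + o(b(c)) = 874 - 63 = 811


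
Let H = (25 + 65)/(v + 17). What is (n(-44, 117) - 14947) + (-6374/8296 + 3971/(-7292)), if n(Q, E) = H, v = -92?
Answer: -141306607976/9452255 ≈ -14950.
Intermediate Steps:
H = -6/5 (H = (25 + 65)/(-92 + 17) = 90/(-75) = 90*(-1/75) = -6/5 ≈ -1.2000)
n(Q, E) = -6/5
(n(-44, 117) - 14947) + (-6374/8296 + 3971/(-7292)) = (-6/5 - 14947) + (-6374/8296 + 3971/(-7292)) = -74741/5 + (-6374*1/8296 + 3971*(-1/7292)) = -74741/5 + (-3187/4148 - 3971/7292) = -74741/5 - 2481957/1890451 = -141306607976/9452255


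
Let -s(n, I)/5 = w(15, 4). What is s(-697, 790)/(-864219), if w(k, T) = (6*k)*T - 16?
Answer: 1720/864219 ≈ 0.0019902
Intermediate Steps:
w(k, T) = -16 + 6*T*k (w(k, T) = 6*T*k - 16 = -16 + 6*T*k)
s(n, I) = -1720 (s(n, I) = -5*(-16 + 6*4*15) = -5*(-16 + 360) = -5*344 = -1720)
s(-697, 790)/(-864219) = -1720/(-864219) = -1720*(-1/864219) = 1720/864219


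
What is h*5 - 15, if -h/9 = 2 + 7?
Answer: -420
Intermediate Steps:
h = -81 (h = -9*(2 + 7) = -9*9 = -81)
h*5 - 15 = -81*5 - 15 = -405 - 15 = -420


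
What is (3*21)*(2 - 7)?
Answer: -315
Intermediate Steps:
(3*21)*(2 - 7) = 63*(-5) = -315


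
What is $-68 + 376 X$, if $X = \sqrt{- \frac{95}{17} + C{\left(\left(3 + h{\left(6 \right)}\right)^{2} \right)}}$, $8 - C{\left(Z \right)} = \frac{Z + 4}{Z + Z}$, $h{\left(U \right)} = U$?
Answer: $-68 + \frac{188 \sqrt{176698}}{153} \approx 448.51$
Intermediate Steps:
$C{\left(Z \right)} = 8 - \frac{4 + Z}{2 Z}$ ($C{\left(Z \right)} = 8 - \frac{Z + 4}{Z + Z} = 8 - \frac{4 + Z}{2 Z}$)
$X = \frac{\sqrt{176698}}{306}$ ($X = \sqrt{- \frac{95}{17} + \left(\frac{15}{2} - \frac{2}{\left(3 + 6\right)^{2}}\right)} = \sqrt{\left(-95\right) \frac{1}{17} + \left(\frac{15}{2} - \frac{2}{9^{2}}\right)} = \sqrt{- \frac{95}{17} + \left(\frac{15}{2} - \frac{2}{81}\right)} = \sqrt{- \frac{95}{17} + \frac{1211}{162}} = \sqrt{\frac{5197}{2754}} = \frac{\sqrt{176698}}{306} \approx 1.3737$)
$-68 + 376 X = -68 + 376 \frac{\sqrt{176698}}{306} = -68 + \frac{188 \sqrt{176698}}{153}$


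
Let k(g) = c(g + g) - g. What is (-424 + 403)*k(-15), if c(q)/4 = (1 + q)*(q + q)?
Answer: -146475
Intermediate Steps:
c(q) = 8*q*(1 + q) (c(q) = 4*((1 + q)*(q + q)) = 4*((1 + q)*(2*q)) = 4*(2*q*(1 + q)) = 8*q*(1 + q))
k(g) = -g + 16*g*(1 + 2*g) (k(g) = 8*(g + g)*(1 + (g + g)) - g = 8*(2*g)*(1 + 2*g) - g = 16*g*(1 + 2*g) - g = -g + 16*g*(1 + 2*g))
(-424 + 403)*k(-15) = (-424 + 403)*(-15*(15 + 32*(-15))) = -(-315)*(15 - 480) = -(-315)*(-465) = -21*6975 = -146475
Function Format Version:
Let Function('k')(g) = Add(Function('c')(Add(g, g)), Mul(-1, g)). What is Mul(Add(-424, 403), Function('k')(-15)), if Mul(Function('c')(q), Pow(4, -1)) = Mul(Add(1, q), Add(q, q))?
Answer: -146475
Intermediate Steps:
Function('c')(q) = Mul(8, q, Add(1, q)) (Function('c')(q) = Mul(4, Mul(Add(1, q), Add(q, q))) = Mul(4, Mul(Add(1, q), Mul(2, q))) = Mul(4, Mul(2, q, Add(1, q))) = Mul(8, q, Add(1, q)))
Function('k')(g) = Add(Mul(-1, g), Mul(16, g, Add(1, Mul(2, g)))) (Function('k')(g) = Add(Mul(8, Add(g, g), Add(1, Add(g, g))), Mul(-1, g)) = Add(Mul(8, Mul(2, g), Add(1, Mul(2, g))), Mul(-1, g)) = Add(Mul(16, g, Add(1, Mul(2, g))), Mul(-1, g)) = Add(Mul(-1, g), Mul(16, g, Add(1, Mul(2, g)))))
Mul(Add(-424, 403), Function('k')(-15)) = Mul(Add(-424, 403), Mul(-15, Add(15, Mul(32, -15)))) = Mul(-21, Mul(-15, Add(15, -480))) = Mul(-21, Mul(-15, -465)) = Mul(-21, 6975) = -146475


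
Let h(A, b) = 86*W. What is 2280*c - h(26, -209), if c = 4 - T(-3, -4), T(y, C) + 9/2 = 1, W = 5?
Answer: 16670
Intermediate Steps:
T(y, C) = -7/2 (T(y, C) = -9/2 + 1 = -7/2)
h(A, b) = 430 (h(A, b) = 86*5 = 430)
c = 15/2 (c = 4 - 1*(-7/2) = 4 + 7/2 = 15/2 ≈ 7.5000)
2280*c - h(26, -209) = 2280*(15/2) - 1*430 = 17100 - 430 = 16670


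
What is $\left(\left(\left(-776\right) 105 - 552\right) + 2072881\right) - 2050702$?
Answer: $-59853$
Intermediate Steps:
$\left(\left(\left(-776\right) 105 - 552\right) + 2072881\right) - 2050702 = \left(\left(-81480 - 552\right) + 2072881\right) - 2050702 = \left(-82032 + 2072881\right) - 2050702 = 1990849 - 2050702 = -59853$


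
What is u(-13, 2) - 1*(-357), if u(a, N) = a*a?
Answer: 526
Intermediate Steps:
u(a, N) = a²
u(-13, 2) - 1*(-357) = (-13)² - 1*(-357) = 169 + 357 = 526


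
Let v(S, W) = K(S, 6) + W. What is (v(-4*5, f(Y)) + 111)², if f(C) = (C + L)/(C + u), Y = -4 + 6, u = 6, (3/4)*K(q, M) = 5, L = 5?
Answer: 8094025/576 ≈ 14052.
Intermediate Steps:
K(q, M) = 20/3 (K(q, M) = (4/3)*5 = 20/3)
Y = 2
f(C) = (5 + C)/(6 + C) (f(C) = (C + 5)/(C + 6) = (5 + C)/(6 + C))
v(S, W) = 20/3 + W
(v(-4*5, f(Y)) + 111)² = ((20/3 + (5 + 2)/(6 + 2)) + 111)² = ((20/3 + 7/8) + 111)² = (181/24 + 111)² = (2845/24)² = 8094025/576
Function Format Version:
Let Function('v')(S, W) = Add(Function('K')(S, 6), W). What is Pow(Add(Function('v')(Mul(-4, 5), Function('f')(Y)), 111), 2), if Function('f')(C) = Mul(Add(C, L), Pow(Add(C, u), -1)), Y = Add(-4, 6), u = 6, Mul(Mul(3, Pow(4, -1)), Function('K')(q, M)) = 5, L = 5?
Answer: Rational(8094025, 576) ≈ 14052.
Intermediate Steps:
Function('K')(q, M) = Rational(20, 3) (Function('K')(q, M) = Mul(Rational(4, 3), 5) = Rational(20, 3))
Y = 2
Function('f')(C) = Mul(Pow(Add(6, C), -1), Add(5, C)) (Function('f')(C) = Mul(Add(C, 5), Pow(Add(C, 6), -1)) = Mul(Add(5, C), Pow(Add(6, C), -1)) = Mul(Pow(Add(6, C), -1), Add(5, C)))
Function('v')(S, W) = Add(Rational(20, 3), W)
Pow(Add(Function('v')(Mul(-4, 5), Function('f')(Y)), 111), 2) = Pow(Add(Add(Rational(20, 3), Mul(Pow(Add(6, 2), -1), Add(5, 2))), 111), 2) = Pow(Add(Add(Rational(20, 3), Mul(Pow(8, -1), 7)), 111), 2) = Pow(Add(Add(Rational(20, 3), Mul(Rational(1, 8), 7)), 111), 2) = Pow(Add(Add(Rational(20, 3), Rational(7, 8)), 111), 2) = Pow(Add(Rational(181, 24), 111), 2) = Pow(Rational(2845, 24), 2) = Rational(8094025, 576)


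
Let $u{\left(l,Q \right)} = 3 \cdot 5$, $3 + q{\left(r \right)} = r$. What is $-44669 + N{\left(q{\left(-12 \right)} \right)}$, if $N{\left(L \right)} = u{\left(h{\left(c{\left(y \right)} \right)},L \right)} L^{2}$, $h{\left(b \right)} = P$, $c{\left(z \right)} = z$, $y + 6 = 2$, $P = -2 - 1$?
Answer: $-41294$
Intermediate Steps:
$q{\left(r \right)} = -3 + r$
$P = -3$
$y = -4$ ($y = -6 + 2 = -4$)
$h{\left(b \right)} = -3$
$u{\left(l,Q \right)} = 15$
$N{\left(L \right)} = 15 L^{2}$
$-44669 + N{\left(q{\left(-12 \right)} \right)} = -44669 + 15 \left(-3 - 12\right)^{2} = -44669 + 15 \left(-15\right)^{2} = -44669 + 15 \cdot 225 = -44669 + 3375 = -41294$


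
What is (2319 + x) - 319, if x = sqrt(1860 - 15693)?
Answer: 2000 + 3*I*sqrt(1537) ≈ 2000.0 + 117.61*I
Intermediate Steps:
x = 3*I*sqrt(1537) (x = sqrt(-13833) = 3*I*sqrt(1537) ≈ 117.61*I)
(2319 + x) - 319 = (2319 + 3*I*sqrt(1537)) - 319 = 2000 + 3*I*sqrt(1537)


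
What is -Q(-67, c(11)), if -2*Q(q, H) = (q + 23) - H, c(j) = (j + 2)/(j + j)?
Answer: -981/44 ≈ -22.295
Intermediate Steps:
c(j) = (2 + j)/(2*j) (c(j) = (2 + j)/((2*j)) = (2 + j)*(1/(2*j)) = (2 + j)/(2*j))
Q(q, H) = -23/2 + H/2 - q/2 (Q(q, H) = -((q + 23) - H)/2 = -((23 + q) - H)/2 = -(23 + q - H)/2 = -23/2 + H/2 - q/2)
-Q(-67, c(11)) = -(-23/2 + ((1/2)*(2 + 11)/11)/2 - 1/2*(-67)) = -(-23/2 + ((1/2)*(1/11)*13)/2 + 67/2) = -(-23/2 + (1/2)*(13/22) + 67/2) = -(-23/2 + 13/44 + 67/2) = -1*981/44 = -981/44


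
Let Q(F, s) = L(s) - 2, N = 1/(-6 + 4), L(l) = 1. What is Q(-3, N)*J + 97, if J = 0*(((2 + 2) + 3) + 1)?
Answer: 97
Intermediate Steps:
N = -½ (N = 1/(-2) = -½ ≈ -0.50000)
J = 0 (J = 0*((4 + 3) + 1) = 0*(7 + 1) = 0*8 = 0)
Q(F, s) = -1 (Q(F, s) = 1 - 2 = -1)
Q(-3, N)*J + 97 = -1*0 + 97 = 0 + 97 = 97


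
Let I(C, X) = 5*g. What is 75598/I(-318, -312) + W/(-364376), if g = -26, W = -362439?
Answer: -13749489889/23684440 ≈ -580.53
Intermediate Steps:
I(C, X) = -130 (I(C, X) = 5*(-26) = -130)
75598/I(-318, -312) + W/(-364376) = 75598/(-130) - 362439/(-364376) = 75598*(-1/130) - 362439*(-1/364376) = -37799/65 + 362439/364376 = -13749489889/23684440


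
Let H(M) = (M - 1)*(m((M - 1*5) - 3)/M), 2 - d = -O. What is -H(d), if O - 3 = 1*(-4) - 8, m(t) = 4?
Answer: -32/7 ≈ -4.5714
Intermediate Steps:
O = -9 (O = 3 + (1*(-4) - 8) = 3 + (-4 - 8) = 3 - 12 = -9)
d = -7 (d = 2 - (-1)*(-9) = 2 - 1*9 = 2 - 9 = -7)
H(M) = 4*(-1 + M)/M (H(M) = (M - 1)*(4/M) = (-1 + M)*(4/M) = 4*(-1 + M)/M)
-H(d) = -(4 - 4/(-7)) = -(4 - 4*(-⅐)) = -(4 + 4/7) = -1*32/7 = -32/7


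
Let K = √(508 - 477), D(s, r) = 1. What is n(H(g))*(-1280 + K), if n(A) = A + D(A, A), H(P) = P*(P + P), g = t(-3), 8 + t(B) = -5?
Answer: -433920 + 339*√31 ≈ -4.3203e+5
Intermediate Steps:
t(B) = -13 (t(B) = -8 - 5 = -13)
g = -13
K = √31 ≈ 5.5678
H(P) = 2*P² (H(P) = P*(2*P) = 2*P²)
n(A) = 1 + A (n(A) = A + 1 = 1 + A)
n(H(g))*(-1280 + K) = (1 + 2*(-13)²)*(-1280 + √31) = (1 + 2*169)*(-1280 + √31) = (1 + 338)*(-1280 + √31) = 339*(-1280 + √31) = -433920 + 339*√31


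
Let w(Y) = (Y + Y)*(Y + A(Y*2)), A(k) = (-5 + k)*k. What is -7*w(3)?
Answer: -378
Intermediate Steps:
A(k) = k*(-5 + k)
w(Y) = 2*Y*(Y + 2*Y*(-5 + 2*Y)) (w(Y) = (Y + Y)*(Y + (Y*2)*(-5 + Y*2)) = (2*Y)*(Y + (2*Y)*(-5 + 2*Y)) = (2*Y)*(Y + 2*Y*(-5 + 2*Y)) = 2*Y*(Y + 2*Y*(-5 + 2*Y)))
-7*w(3) = -7*3²*(-18 + 8*3) = -63*(-18 + 24) = -63*6 = -7*54 = -378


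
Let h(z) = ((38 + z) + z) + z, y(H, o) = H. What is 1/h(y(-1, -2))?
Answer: 1/35 ≈ 0.028571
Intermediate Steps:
h(z) = 38 + 3*z (h(z) = (38 + 2*z) + z = 38 + 3*z)
1/h(y(-1, -2)) = 1/(38 + 3*(-1)) = 1/(38 - 3) = 1/35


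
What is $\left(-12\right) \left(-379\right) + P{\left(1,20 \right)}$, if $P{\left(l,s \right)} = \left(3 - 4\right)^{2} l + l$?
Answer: $4550$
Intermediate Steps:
$P{\left(l,s \right)} = 2 l$ ($P{\left(l,s \right)} = \left(-1\right)^{2} l + l = 1 l + l = l + l = 2 l$)
$\left(-12\right) \left(-379\right) + P{\left(1,20 \right)} = \left(-12\right) \left(-379\right) + 2 \cdot 1 = 4548 + 2 = 4550$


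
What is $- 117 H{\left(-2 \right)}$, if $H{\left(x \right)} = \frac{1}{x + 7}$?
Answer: $- \frac{117}{5} \approx -23.4$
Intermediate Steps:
$H{\left(x \right)} = \frac{1}{7 + x}$
$- 117 H{\left(-2 \right)} = - \frac{117}{7 - 2} = - \frac{117}{5}$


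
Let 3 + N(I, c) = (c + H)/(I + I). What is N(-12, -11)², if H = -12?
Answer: 2401/576 ≈ 4.1684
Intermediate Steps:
N(I, c) = -3 + (-12 + c)/(2*I) (N(I, c) = -3 + (c - 12)/(I + I) = -3 + (-12 + c)/((2*I)) = -3 + (-12 + c)*(1/(2*I)) = -3 + (-12 + c)/(2*I))
N(-12, -11)² = ((½)*(-12 - 11 - 6*(-12))/(-12))² = ((½)*(-1/12)*(-12 - 11 + 72))² = ((½)*(-1/12)*49)² = (-49/24)² = 2401/576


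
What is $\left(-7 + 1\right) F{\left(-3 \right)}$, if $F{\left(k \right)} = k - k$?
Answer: $0$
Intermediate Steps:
$F{\left(k \right)} = 0$
$\left(-7 + 1\right) F{\left(-3 \right)} = \left(-7 + 1\right) 0 = \left(-6\right) 0 = 0$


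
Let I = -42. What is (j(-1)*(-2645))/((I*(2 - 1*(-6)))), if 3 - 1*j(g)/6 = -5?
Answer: 2645/7 ≈ 377.86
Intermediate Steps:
j(g) = 48 (j(g) = 18 - 6*(-5) = 18 + 30 = 48)
(j(-1)*(-2645))/((I*(2 - 1*(-6)))) = (48*(-2645))/((-42*(2 - 1*(-6)))) = -126960*(-1/(42*(2 + 6))) = -126960/((-42*8)) = -126960/(-336) = -126960*(-1/336) = 2645/7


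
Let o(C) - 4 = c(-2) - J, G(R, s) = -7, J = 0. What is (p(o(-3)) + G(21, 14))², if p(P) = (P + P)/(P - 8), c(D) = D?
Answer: 529/9 ≈ 58.778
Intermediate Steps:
o(C) = 2 (o(C) = 4 + (-2 - 1*0) = 4 + (-2 + 0) = 4 - 2 = 2)
p(P) = 2*P/(-8 + P) (p(P) = (2*P)/(-8 + P) = 2*P/(-8 + P))
(p(o(-3)) + G(21, 14))² = (2*2/(-8 + 2) - 7)² = (2*2/(-6) - 7)² = (2*2*(-⅙) - 7)² = (-⅔ - 7)² = (-23/3)² = 529/9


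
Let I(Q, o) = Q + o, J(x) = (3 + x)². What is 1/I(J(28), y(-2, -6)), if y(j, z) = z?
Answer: 1/955 ≈ 0.0010471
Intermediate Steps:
1/I(J(28), y(-2, -6)) = 1/((3 + 28)² - 6) = 1/(31² - 6) = 1/(961 - 6) = 1/955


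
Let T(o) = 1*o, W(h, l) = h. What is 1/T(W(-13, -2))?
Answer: -1/13 ≈ -0.076923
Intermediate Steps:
T(o) = o
1/T(W(-13, -2)) = 1/(-13) = -1/13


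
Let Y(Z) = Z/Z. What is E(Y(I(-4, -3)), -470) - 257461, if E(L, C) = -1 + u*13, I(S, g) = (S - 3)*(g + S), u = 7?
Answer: -257371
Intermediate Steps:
I(S, g) = (-3 + S)*(S + g)
Y(Z) = 1
E(L, C) = 90 (E(L, C) = -1 + 7*13 = -1 + 91 = 90)
E(Y(I(-4, -3)), -470) - 257461 = 90 - 257461 = -257371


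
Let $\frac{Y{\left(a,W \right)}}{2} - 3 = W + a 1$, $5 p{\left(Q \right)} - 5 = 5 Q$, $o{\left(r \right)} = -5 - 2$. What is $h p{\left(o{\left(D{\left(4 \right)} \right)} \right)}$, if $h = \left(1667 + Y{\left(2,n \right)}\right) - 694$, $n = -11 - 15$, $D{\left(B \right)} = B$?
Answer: $-5586$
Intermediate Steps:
$n = -26$ ($n = -11 - 15 = -26$)
$o{\left(r \right)} = -7$ ($o{\left(r \right)} = -5 - 2 = -7$)
$p{\left(Q \right)} = 1 + Q$ ($p{\left(Q \right)} = 1 + \frac{5 Q}{5} = 1 + Q$)
$Y{\left(a,W \right)} = 6 + 2 W + 2 a$ ($Y{\left(a,W \right)} = 6 + 2 \left(W + a 1\right) = 6 + 2 \left(W + a\right) = 6 + \left(2 W + 2 a\right) = 6 + 2 W + 2 a$)
$h = 931$ ($h = \left(1667 + \left(6 + 2 \left(-26\right) + 2 \cdot 2\right)\right) - 694 = \left(1667 + \left(6 - 52 + 4\right)\right) - 694 = \left(1667 - 42\right) - 694 = 1625 - 694 = 931$)
$h p{\left(o{\left(D{\left(4 \right)} \right)} \right)} = 931 \left(1 - 7\right) = 931 \left(-6\right) = -5586$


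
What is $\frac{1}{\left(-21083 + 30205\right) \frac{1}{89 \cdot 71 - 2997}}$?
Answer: $\frac{1661}{4561} \approx 0.36417$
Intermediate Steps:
$\frac{1}{\left(-21083 + 30205\right) \frac{1}{89 \cdot 71 - 2997}} = \frac{1}{9122 \frac{1}{6319 - 2997}} = \frac{1}{9122 \cdot \frac{1}{3322}} = \frac{1}{\frac{4561}{1661}} = \frac{1661}{4561}$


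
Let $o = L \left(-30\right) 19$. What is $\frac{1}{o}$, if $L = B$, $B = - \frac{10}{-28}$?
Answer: $- \frac{7}{1425} \approx -0.0049123$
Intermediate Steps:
$B = \frac{5}{14}$ ($B = \left(-10\right) \left(- \frac{1}{28}\right) = \frac{5}{14} \approx 0.35714$)
$L = \frac{5}{14} \approx 0.35714$
$o = - \frac{1425}{7}$ ($o = \frac{5}{14} \left(-30\right) 19 = \left(- \frac{75}{7}\right) 19 = - \frac{1425}{7} \approx -203.57$)
$\frac{1}{o} = \frac{1}{- \frac{1425}{7}} = - \frac{7}{1425}$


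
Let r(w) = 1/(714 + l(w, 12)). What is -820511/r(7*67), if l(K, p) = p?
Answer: -595690986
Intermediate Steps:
r(w) = 1/726 (r(w) = 1/(714 + 12) = 1/726)
-820511/r(7*67) = -820511/1/726 = -820511*726 = -595690986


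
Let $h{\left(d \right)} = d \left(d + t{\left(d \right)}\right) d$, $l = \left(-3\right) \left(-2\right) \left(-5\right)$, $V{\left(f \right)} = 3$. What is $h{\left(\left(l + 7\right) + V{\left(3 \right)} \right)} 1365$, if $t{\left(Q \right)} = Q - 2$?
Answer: $-22932000$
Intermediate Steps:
$t{\left(Q \right)} = -2 + Q$ ($t{\left(Q \right)} = Q - 2 = -2 + Q$)
$l = -30$ ($l = 6 \left(-5\right) = -30$)
$h{\left(d \right)} = d^{2} \left(-2 + 2 d\right)$ ($h{\left(d \right)} = d \left(d + \left(-2 + d\right)\right) d = d \left(-2 + 2 d\right) d = d^{2} \left(-2 + 2 d\right)$)
$h{\left(\left(l + 7\right) + V{\left(3 \right)} \right)} 1365 = 2 \left(\left(-30 + 7\right) + 3\right)^{2} \left(-1 + \left(\left(-30 + 7\right) + 3\right)\right) 1365 = 2 \left(-23 + 3\right)^{2} \left(-1 + \left(-23 + 3\right)\right) 1365 = 2 \left(-20\right)^{2} \left(-1 - 20\right) 1365 = 2 \cdot 400 \left(-21\right) 1365 = \left(-16800\right) 1365 = -22932000$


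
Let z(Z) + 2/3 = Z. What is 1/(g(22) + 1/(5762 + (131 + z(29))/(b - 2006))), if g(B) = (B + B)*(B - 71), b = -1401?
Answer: -58892924/126973133923 ≈ -0.00046382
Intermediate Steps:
z(Z) = -⅔ + Z
g(B) = 2*B*(-71 + B) (g(B) = (2*B)*(-71 + B) = 2*B*(-71 + B))
1/(g(22) + 1/(5762 + (131 + z(29))/(b - 2006))) = 1/(2*22*(-71 + 22) + 1/(5762 + (131 + (-⅔ + 29))/(-1401 - 2006))) = 1/(2*22*(-49) + 1/(5762 + (131 + 85/3)/(-3407))) = 1/(-2156 + 1/(5762 + (478/3)*(-1/3407))) = 1/(-2156 + 1/(5762 - 478/10221)) = 1/(-2156 + 1/(58892924/10221)) = 1/(-2156 + 10221/58892924) = 1/(-126973133923/58892924) = -58892924/126973133923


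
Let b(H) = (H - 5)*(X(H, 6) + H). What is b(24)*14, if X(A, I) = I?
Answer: 7980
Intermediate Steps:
b(H) = (-5 + H)*(6 + H) (b(H) = (H - 5)*(6 + H) = (-5 + H)*(6 + H))
b(24)*14 = (-30 + 24 + 24**2)*14 = (-30 + 24 + 576)*14 = 570*14 = 7980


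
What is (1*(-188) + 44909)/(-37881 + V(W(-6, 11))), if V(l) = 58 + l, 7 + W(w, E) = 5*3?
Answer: -14907/12605 ≈ -1.1826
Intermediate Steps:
W(w, E) = 8 (W(w, E) = -7 + 5*3 = -7 + 15 = 8)
(1*(-188) + 44909)/(-37881 + V(W(-6, 11))) = (1*(-188) + 44909)/(-37881 + (58 + 8)) = (-188 + 44909)/(-37881 + 66) = 44721/(-37815) = 44721*(-1/37815) = -14907/12605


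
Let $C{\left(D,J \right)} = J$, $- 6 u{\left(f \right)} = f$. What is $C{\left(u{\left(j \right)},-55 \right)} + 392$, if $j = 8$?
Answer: $337$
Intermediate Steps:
$u{\left(f \right)} = - \frac{f}{6}$
$C{\left(u{\left(j \right)},-55 \right)} + 392 = -55 + 392 = 337$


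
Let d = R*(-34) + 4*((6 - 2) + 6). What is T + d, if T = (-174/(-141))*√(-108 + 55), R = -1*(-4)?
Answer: -96 + 58*I*√53/47 ≈ -96.0 + 8.984*I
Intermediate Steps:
R = 4
d = -96 (d = 4*(-34) + 4*((6 - 2) + 6) = -136 + 4*(4 + 6) = -136 + 4*10 = -136 + 40 = -96)
T = 58*I*√53/47 (T = (-174*(-1/141))*√(-53) = 58*(I*√53)/47 = 58*I*√53/47 ≈ 8.984*I)
T + d = 58*I*√53/47 - 96 = -96 + 58*I*√53/47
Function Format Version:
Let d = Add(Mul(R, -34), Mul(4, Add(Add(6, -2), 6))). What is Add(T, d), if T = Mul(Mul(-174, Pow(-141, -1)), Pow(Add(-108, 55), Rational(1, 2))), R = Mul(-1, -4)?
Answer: Add(-96, Mul(Rational(58, 47), I, Pow(53, Rational(1, 2)))) ≈ Add(-96.000, Mul(8.9840, I))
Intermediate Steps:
R = 4
d = -96 (d = Add(Mul(4, -34), Mul(4, Add(Add(6, -2), 6))) = Add(-136, Mul(4, Add(4, 6))) = Add(-136, Mul(4, 10)) = Add(-136, 40) = -96)
T = Mul(Rational(58, 47), I, Pow(53, Rational(1, 2))) (T = Mul(Mul(-174, Rational(-1, 141)), Pow(-53, Rational(1, 2))) = Mul(Rational(58, 47), Mul(I, Pow(53, Rational(1, 2)))) = Mul(Rational(58, 47), I, Pow(53, Rational(1, 2))) ≈ Mul(8.9840, I))
Add(T, d) = Add(Mul(Rational(58, 47), I, Pow(53, Rational(1, 2))), -96) = Add(-96, Mul(Rational(58, 47), I, Pow(53, Rational(1, 2))))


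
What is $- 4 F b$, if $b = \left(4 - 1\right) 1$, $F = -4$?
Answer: $48$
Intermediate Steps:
$b = 3$ ($b = 3 \cdot 1 = 3$)
$- 4 F b = \left(-4\right) \left(-4\right) 3 = 16 \cdot 3 = 48$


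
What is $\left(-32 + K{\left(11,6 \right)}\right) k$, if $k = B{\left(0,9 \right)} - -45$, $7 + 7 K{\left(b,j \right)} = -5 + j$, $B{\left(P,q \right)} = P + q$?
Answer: $- \frac{12420}{7} \approx -1774.3$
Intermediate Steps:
$K{\left(b,j \right)} = - \frac{12}{7} + \frac{j}{7}$ ($K{\left(b,j \right)} = -1 + \frac{-5 + j}{7} = -1 + \left(- \frac{5}{7} + \frac{j}{7}\right) = - \frac{12}{7} + \frac{j}{7}$)
$k = 54$ ($k = \left(0 + 9\right) - -45 = 9 + 45 = 54$)
$\left(-32 + K{\left(11,6 \right)}\right) k = \left(-32 + \left(- \frac{12}{7} + \frac{1}{7} \cdot 6\right)\right) 54 = \left(-32 + \left(- \frac{12}{7} + \frac{6}{7}\right)\right) 54 = \left(-32 - \frac{6}{7}\right) 54 = \left(- \frac{230}{7}\right) 54 = - \frac{12420}{7}$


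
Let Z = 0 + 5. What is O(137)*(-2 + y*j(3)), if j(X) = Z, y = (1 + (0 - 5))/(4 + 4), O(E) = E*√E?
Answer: -1233*√137/2 ≈ -7215.9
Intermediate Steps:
Z = 5
O(E) = E^(3/2)
y = -½ (y = (1 - 5)/8 = -4*⅛ = -½ ≈ -0.50000)
j(X) = 5
O(137)*(-2 + y*j(3)) = 137^(3/2)*(-2 - ½*5) = (137*√137)*(-2 - 5/2) = (137*√137)*(-9/2) = -1233*√137/2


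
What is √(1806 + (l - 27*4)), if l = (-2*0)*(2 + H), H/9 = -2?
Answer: √1698 ≈ 41.207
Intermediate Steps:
H = -18 (H = 9*(-2) = -18)
l = 0 (l = (-2*0)*(2 - 18) = 0*(-16) = 0)
√(1806 + (l - 27*4)) = √(1806 + (0 - 27*4)) = √(1806 + (0 - 108)) = √(1806 - 108) = √1698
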